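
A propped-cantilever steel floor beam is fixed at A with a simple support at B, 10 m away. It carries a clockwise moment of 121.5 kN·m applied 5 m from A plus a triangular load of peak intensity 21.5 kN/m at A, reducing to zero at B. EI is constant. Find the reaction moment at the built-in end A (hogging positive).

M_A = 128.1 kN·m

Release the roller at B. Primary structure: cantilever fixed at A.
Deflection at B on the released cantilever, summing each load's contribution:
  clockwise couple 121.5 at a = 5: M₀a(2L − a)/(2EI) = 4556/EI
  triangular load, peak 21.5 at the fixed end: w₀L⁴/(30EI) = 7167/EI
  δ_0 = 11723/EI
Flexibility coefficient — unit upward force at B: δ_{BB} = L³/(3EI) = 333.3/EI.
Compatibility at B: δ_0 − R_B·δ_{BB} = 0, so R_B = 11723/333.3 = 35.17 kN.
Moment equilibrium about A: M_A = Σ(load moments about A) − R_B·L = 479.8 − 35.17×10 = 128.1 kN·m.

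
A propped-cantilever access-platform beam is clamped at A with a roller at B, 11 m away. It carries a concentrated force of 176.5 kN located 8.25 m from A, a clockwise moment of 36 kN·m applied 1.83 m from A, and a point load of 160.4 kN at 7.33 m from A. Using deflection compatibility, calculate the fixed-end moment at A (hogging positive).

Remove the prop at B; the released (primary) structure is a cantilever built in at A.
Deflection at B on the released cantilever, summing each load's contribution:
  point load 176.5 at a = 8.25: Pa²(3L − a)/(6EI) = 49554/EI
  clockwise couple 36 at a = 1.83: M₀a(2L − a)/(2EI) = 664.4/EI
  point load 160.4 at a = 7.33: Pa²(3L − a)/(6EI) = 36871/EI
  δ_0 = 87089/EI
Flexibility coefficient — unit upward force at B: δ_{BB} = L³/(3EI) = 443.7/EI.
The prop prevents deflection at B: R_B = δ_0/δ_{BB} = 87089/443.7 = 196.3 kN.
Moment equilibrium about A: M_A = Σ(load moments about A) − R_B·L = 2668 − 196.3×11 = 508.6 kN·m.

M_A = 508.6 kN·m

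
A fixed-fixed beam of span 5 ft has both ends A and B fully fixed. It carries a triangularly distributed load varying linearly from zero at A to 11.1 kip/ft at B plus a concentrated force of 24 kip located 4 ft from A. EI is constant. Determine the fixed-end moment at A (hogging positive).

Release both end moments; the primary structure is a simply-supported span AB with redundants M_A and M_B.
On the primary (simply-supported) span, the end slopes from the loading are:
  at A: triangular load, peak 11.1: 7w₀L³/(360EI) = 26.98/EI
  at B: triangular load, peak 11.1: w₀L³/(45EI) = 30.83/EI
  at A: point load 24 at a = 4: Pab(L + b)/(6LEI) = 19.2/EI
  at B: point load 24 at a = 4: Pab(L + a)/(6LEI) = 28.8/EI
  θ_A0 = 46.18/EI,  θ_B0 = 59.63/EI
Flexibility coefficients: a unit moment at one end gives L/(3EI) there and L/(6EI) at the far end, so f₁₁ = f₂₂ = 1.667/EI and f₁₂ = f₂₁ = 0.8333/EI.
Compatibility — zero rotation at each built-in end:
  1.667 M_A + 0.8333 M_B = 46.18
  0.8333 M_A + 1.667 M_B = 59.63
Solving the pair gives M_A = 13.09 kip·ft and M_B = 29.23 kip·ft (hogging).

M_A = 13.09 kip·ft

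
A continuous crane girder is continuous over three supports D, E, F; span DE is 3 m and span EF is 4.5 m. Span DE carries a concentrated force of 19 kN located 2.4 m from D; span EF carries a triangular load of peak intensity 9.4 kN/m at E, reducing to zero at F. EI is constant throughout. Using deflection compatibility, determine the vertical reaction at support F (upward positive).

Insert a hinge at E; M_E is the redundant, and each span becomes simply supported.
End slopes at the hinge E, treating each span as simply supported:
  span DE: point load 19 at a = 2.4: Pab(L + a)/(6LEI) = 8.208/EI
  span EF: triangular load, peak 9.4: w₀L³/(45EI) = 19.04/EI
  relative rotation θ_0 = (8.208 + 19.04)/EI = 27.24/EI
A unit hogging moment at E produces rotation L₁/(3EI) + L₂/(3EI) = 2.5/EI.
Compatibility: M_E·(L₁+L₂)/(3EI) = θ_0, giving M_E = 10.9 kN·m (hogging).
Span EF, ΣM about F: R_E^{EF}·4.5 = 63.45 + 10.9, so R_E^{EF} = 16.52 kN and R_F = 21.15 − 16.52 = 4.628 kN.

R_F = 4.628 kN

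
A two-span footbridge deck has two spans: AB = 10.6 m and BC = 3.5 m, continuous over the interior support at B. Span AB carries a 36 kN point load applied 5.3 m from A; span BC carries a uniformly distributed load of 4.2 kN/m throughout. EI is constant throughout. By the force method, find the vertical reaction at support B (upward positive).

R_B = 46.4 kN

Insert a hinge at B; M_B is the redundant, and each span becomes simply supported.
Discontinuity in slope at B on the released structure — sum the simple-span end rotations:
  span AB: point load 36 at a = 5.3: Pab(L + a)/(6LEI) = 252.8/EI
  span BC: UDL 4.2: wL³/(24EI) = 7.503/EI
  relative rotation θ_0 = (252.8 + 7.503)/EI = 260.3/EI
A unit hogging moment at B produces rotation L₁/(3EI) + L₂/(3EI) = 4.7/EI.
Compatibility: M_B·(L₁+L₂)/(3EI) = θ_0, giving M_B = 55.39 kN·m (hogging).
Span AB, ΣM about A with M_B applied at B: R_B^{AB}·10.6 = 190.8 + 55.39, so R_B^{AB} = 23.23 kN and R_A = 36 − 23.23 = 12.77 kN.
Span BC, ΣM about C: R_B^{BC}·3.5 = 25.73 + 55.39, so R_B^{BC} = 23.17 kN and R_C = 14.7 − 23.17 = -8.475 kN.
R_B = 23.23 + 23.17 = 46.4 kN.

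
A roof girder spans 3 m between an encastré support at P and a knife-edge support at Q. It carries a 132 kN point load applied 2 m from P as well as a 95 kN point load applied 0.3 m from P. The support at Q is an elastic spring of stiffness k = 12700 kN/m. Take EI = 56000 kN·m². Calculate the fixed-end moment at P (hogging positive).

Release the roller at Q. Primary structure: cantilever fixed at P.
Deflection at Q on the released cantilever, summing each load's contribution:
  point load 132 at a = 2: Pa²(3L − a)/(6EI) = 616/EI
  point load 95 at a = 0.3: Pa²(3L − a)/(6EI) = 12.4/EI
  δ_0 = 628.4/EI
Tip deflection under a unit load at Q: L³/(3EI) = 9/EI.
With EI = 56000 kN·m²: δ_0 = 0.011221 m and δ_{QQ} = 0.000161 m/kN.
Compatibility — the spring shortens by R_Q/k under the reaction it provides: δ_0 − R_Q·δ_{QQ} = R_Q/k. With 1/k = 0.000079 m/kN, R_Q = δ_0 / (δ_{QQ} + 1/k) = 0.011221 / (0.000161 + 0.000079) = 46.86 kN.
Moment equilibrium about P: M_P = Σ(load moments about P) − R_Q·L = 292.5 − 46.86×3 = 151.9 kN·m.

M_P = 151.9 kN·m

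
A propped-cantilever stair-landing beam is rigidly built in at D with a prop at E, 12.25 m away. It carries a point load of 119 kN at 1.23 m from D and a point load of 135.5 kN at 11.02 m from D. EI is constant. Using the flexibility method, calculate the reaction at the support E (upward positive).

R_E = 116.9 kN

Remove the prop at E; the released (primary) structure is a cantilever built in at D.
Free-end deflection of the primary structure under the applied loading (downward +):
  point load 119 at a = 1.23: Pa²(3L − a)/(6EI) = 1066/EI
  point load 135.5 at a = 11.02: Pa²(3L − a)/(6EI) = 70565/EI
  δ_0 = 71631/EI
Tip deflection under a unit load at E: L³/(3EI) = 612.8/EI.
Compatibility at E: δ_0 − R_E·δ_{EE} = 0, so R_E = 71631/612.8 = 116.9 kN.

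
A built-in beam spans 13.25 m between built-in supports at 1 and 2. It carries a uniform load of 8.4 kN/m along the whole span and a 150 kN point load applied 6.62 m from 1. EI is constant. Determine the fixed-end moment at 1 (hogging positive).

M_1 = 371.5 kN·m

Release both end moments; the primary structure is a simply-supported span 12 with redundants M_1 and M_2.
End rotations of the released simple span under the applied load (×1/EI):
  at 1: UDL 8.4: wL³/(24EI) = 814.2/EI
  at 2: UDL 8.4: wL³/(24EI) = 814.2/EI
  at 1: point load 150 at a = 6.62: Pab(L + b)/(6LEI) = 1646/EI
  at 2: point load 150 at a = 6.62: Pab(L + a)/(6LEI) = 1645/EI
  θ_10 = 2460/EI,  θ_20 = 2460/EI
Flexibility coefficients: a unit moment at one end gives L/(3EI) there and L/(6EI) at the far end, so f₁₁ = f₂₂ = 4.417/EI and f₁₂ = f₂₁ = 2.208/EI.
Compatibility — zero rotation at each built-in end:
  4.417 M_1 + 2.208 M_2 = 2460
  2.208 M_1 + 4.417 M_2 = 2460
Solving the pair gives M_1 = 371.5 kN·m and M_2 = 371.1 kN·m (hogging).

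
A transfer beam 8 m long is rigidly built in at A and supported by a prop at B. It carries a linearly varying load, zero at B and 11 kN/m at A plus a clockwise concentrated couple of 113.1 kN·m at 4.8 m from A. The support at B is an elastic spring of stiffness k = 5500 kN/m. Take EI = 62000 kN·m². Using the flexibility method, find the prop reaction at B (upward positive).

Release the roller at B. Primary structure: cantilever fixed at A.
Downward deflection at the released point B due to the loads:
  triangular load, peak 11 at the fixed end: w₀L⁴/(30EI) = 1502/EI
  clockwise couple 113.1 at a = 4.8: M₀a(2L − a)/(2EI) = 3040/EI
  δ_0 = 4542/EI
Flexibility coefficient — unit upward force at B: δ_{BB} = L³/(3EI) = 170.7/EI.
With EI = 62000 kN·m²: δ_0 = 0.073258 m and δ_{BB} = 0.002753 m/kN.
Compatibility — the spring shortens by R_B/k under the reaction it provides: δ_0 − R_B·δ_{BB} = R_B/k. With 1/k = 0.000182 m/kN, R_B = δ_0 / (δ_{BB} + 1/k) = 0.073258 / (0.002753 + 0.000182) = 24.96 kN.

R_B = 24.96 kN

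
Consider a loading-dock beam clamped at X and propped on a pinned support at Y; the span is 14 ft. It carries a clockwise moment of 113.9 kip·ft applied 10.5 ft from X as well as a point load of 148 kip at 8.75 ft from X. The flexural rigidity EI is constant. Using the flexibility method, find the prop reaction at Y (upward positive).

R_Y = 80.09 kip

Take the reaction at Y as the redundant and release it; the primary structure is a cantilever fixed at X.
Free-end deflection of the primary structure under the applied loading (downward +):
  clockwise couple 113.9 at a = 10.5: M₀a(2L − a)/(2EI) = 10465/EI
  point load 148 at a = 8.75: Pa²(3L − a)/(6EI) = 62794/EI
  δ_0 = 73259/EI
Flexibility coefficient — unit upward force at Y: δ_{YY} = L³/(3EI) = 914.7/EI.
The prop prevents deflection at Y: R_Y = δ_0/δ_{YY} = 73259/914.7 = 80.09 kip.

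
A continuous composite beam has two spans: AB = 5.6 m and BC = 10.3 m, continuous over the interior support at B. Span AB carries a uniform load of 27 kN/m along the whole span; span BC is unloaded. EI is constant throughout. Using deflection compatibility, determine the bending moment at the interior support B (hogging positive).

Take M_B as the redundant. Released structure: two simple spans AB and BC with a hinge at B.
Discontinuity in slope at B on the released structure — sum the simple-span end rotations:
  span AB: UDL 27: wL³/(24EI) = 197.6/EI
  relative rotation θ_0 = (197.6 + 0)/EI = 197.6/EI
A unit hogging moment at B produces rotation L₁/(3EI) + L₂/(3EI) = 5.3/EI.
Slope continuity at B: θ_0 = M_B·5.3/EI, so M_B = 197.6/5.3 = 37.28 kN·m (hogging).

M_B = 37.28 kN·m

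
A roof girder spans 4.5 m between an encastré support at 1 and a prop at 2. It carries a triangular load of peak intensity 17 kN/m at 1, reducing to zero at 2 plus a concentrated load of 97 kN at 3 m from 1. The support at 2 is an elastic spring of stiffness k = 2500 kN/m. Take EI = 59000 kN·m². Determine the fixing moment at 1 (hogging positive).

Release the roller at 2. Primary structure: cantilever fixed at 1.
Primary-structure tip deflection at 2 by superposition:
  triangular load, peak 17 at the fixed end: w₀L⁴/(30EI) = 232.4/EI
  point load 97 at a = 3: Pa²(3L − a)/(6EI) = 1528/EI
  δ_0 = 1760/EI
Tip deflection under a unit load at 2: L³/(3EI) = 30.38/EI.
With EI = 59000 kN·m²: δ_0 = 0.029833 m and δ_{22} = 0.000515 m/kN.
Compatibility — the spring shortens by R_2/k under the reaction it provides: δ_0 − R_2·δ_{22} = R_2/k. With 1/k = 0.0004 m/kN, R_2 = δ_0 / (δ_{22} + 1/k) = 0.029833 / (0.000515 + 0.0004) = 32.61 kN.
Moment equilibrium about 1: M_1 = Σ(load moments about 1) − R_2·L = 348.4 − 32.61×4.5 = 201.6 kN·m.

M_1 = 201.6 kN·m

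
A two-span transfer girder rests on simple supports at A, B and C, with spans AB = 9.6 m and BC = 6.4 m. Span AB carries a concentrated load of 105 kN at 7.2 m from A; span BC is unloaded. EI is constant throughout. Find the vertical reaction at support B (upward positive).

Release continuity at B by inserting a hinge; the redundant is the internal moment M_B. The primary structure is two simply-supported spans AB and BC.
Discontinuity in slope at B on the released structure — sum the simple-span end rotations:
  span AB: point load 105 at a = 7.2: Pab(L + a)/(6LEI) = 529.2/EI
  relative rotation θ_0 = (529.2 + 0)/EI = 529.2/EI
A unit hogging moment at B produces rotation L₁/(3EI) + L₂/(3EI) = 5.333/EI.
Slope continuity at B: θ_0 = M_B·5.333/EI, so M_B = 529.2/5.333 = 99.22 kN·m (hogging).
Span AB, ΣM about A with M_B applied at B: R_B^{AB}·9.6 = 756 + 99.22, so R_B^{AB} = 89.09 kN and R_A = 105 − 89.09 = 15.91 kN.
Span BC, ΣM about C: R_B^{BC}·6.4 = 0 + 99.22, so R_B^{BC} = 15.5 kN and R_C = 0 − 15.5 = -15.5 kN.
R_B = 89.09 + 15.5 = 104.6 kN.

R_B = 104.6 kN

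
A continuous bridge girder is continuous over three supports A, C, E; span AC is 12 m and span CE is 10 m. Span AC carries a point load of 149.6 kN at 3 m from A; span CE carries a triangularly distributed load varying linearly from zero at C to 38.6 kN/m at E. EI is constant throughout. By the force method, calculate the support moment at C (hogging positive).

M_C = 217.1 kN·m

Release continuity at C by inserting a hinge; the redundant is the internal moment M_C. The primary structure is two simply-supported spans AC and CE.
Discontinuity in slope at C on the released structure — sum the simple-span end rotations:
  span AC: point load 149.6 at a = 3: Pab(L + a)/(6LEI) = 841.5/EI
  span CE: triangular load, peak 38.6: 7w₀L³/(360EI) = 750.6/EI
  relative rotation θ_0 = (841.5 + 750.6)/EI = 1592/EI
A unit hogging moment at C produces rotation L₁/(3EI) + L₂/(3EI) = 7.333/EI.
Slope continuity at C: θ_0 = M_C·7.333/EI, so M_C = 1592/7.333 = 217.1 kN·m (hogging).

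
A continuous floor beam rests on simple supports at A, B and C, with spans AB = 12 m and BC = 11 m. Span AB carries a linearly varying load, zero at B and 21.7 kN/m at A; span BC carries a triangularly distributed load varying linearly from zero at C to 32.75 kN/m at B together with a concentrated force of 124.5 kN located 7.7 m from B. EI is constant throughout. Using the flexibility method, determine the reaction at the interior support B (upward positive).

Release continuity at B by inserting a hinge; the redundant is the internal moment M_B. The primary structure is two simply-supported spans AB and BC.
Rotations at B on the released spans (each span's end-slope, ×1/EI):
  span AB: triangular load, peak 21.7: 7w₀L³/(360EI) = 729.1/EI
  span BC: triangular load, peak 32.75: w₀L³/(45EI) = 968.7/EI
  span BC: point load 124.5 at a = 7.7: Pab(L + b)/(6LEI) = 685.4/EI
  relative rotation θ_0 = (729.1 + 1654)/EI = 2383/EI
A unit hogging moment at B produces rotation L₁/(3EI) + L₂/(3EI) = 7.667/EI.
Compatibility: M_B·(L₁+L₂)/(3EI) = θ_0, giving M_B = 310.9 kN·m (hogging).
Span AB, ΣM about A with M_B applied at B: R_B^{AB}·12 = 520.8 + 310.9, so R_B^{AB} = 69.3 kN and R_A = 130.2 − 69.3 = 60.9 kN.
Span BC, ΣM about C: R_B^{BC}·11 = 1732 + 310.9, so R_B^{BC} = 185.7 kN and R_C = 304.6 − 185.7 = 118.9 kN.
R_B = 69.3 + 185.7 = 255 kN.

R_B = 255 kN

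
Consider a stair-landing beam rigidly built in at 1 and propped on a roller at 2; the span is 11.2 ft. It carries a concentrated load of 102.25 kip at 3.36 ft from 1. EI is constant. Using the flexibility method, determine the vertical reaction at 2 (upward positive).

Choose R_2 as the redundant. The primary structure is the cantilever fixed at 1.
Free-end deflection of the primary structure under the applied loading (downward +):
  point load 102.25 at a = 3.36: Pa²(3L − a)/(6EI) = 5818/EI
Flexibility coefficient — unit upward force at 2: δ_{22} = L³/(3EI) = 468.3/EI.
The prop prevents deflection at 2: R_2 = δ_0/δ_{22} = 5818/468.3 = 12.42 kip.

R_2 = 12.42 kip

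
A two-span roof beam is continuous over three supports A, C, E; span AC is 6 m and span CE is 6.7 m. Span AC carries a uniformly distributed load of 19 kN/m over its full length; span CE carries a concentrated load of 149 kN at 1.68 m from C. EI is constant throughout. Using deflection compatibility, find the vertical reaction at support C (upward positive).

R_C = 208.7 kN

Release continuity at C by inserting a hinge; the redundant is the internal moment M_C. The primary structure is two simply-supported spans AC and CE.
Rotations at C on the released spans (each span's end-slope, ×1/EI):
  span AC: UDL 19: wL³/(24EI) = 171/EI
  span CE: point load 149 at a = 1.68: Pab(L + b)/(6LEI) = 366.4/EI
  relative rotation θ_0 = (171 + 366.4)/EI = 537.4/EI
A unit hogging moment at C produces rotation L₁/(3EI) + L₂/(3EI) = 4.233/EI.
Compatibility: M_C·(L₁+L₂)/(3EI) = θ_0, giving M_C = 126.9 kN·m (hogging).
Span AC, ΣM about A with M_C applied at C: R_C^{AC}·6 = 342 + 126.9, so R_C^{AC} = 78.16 kN and R_A = 114 − 78.16 = 35.84 kN.
Span CE, ΣM about E: R_C^{CE}·6.7 = 748 + 126.9, so R_C^{CE} = 130.6 kN and R_E = 149 − 130.6 = 18.42 kN.
R_C = 78.16 + 130.6 = 208.7 kN.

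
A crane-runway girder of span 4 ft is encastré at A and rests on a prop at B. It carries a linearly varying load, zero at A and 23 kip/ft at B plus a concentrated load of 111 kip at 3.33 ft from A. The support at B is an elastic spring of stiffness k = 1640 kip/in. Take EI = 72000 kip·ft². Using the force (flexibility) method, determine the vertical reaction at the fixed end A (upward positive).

R_A = 64.24 kip

Remove the prop at B; the released (primary) structure is a cantilever built in at A.
Free-end deflection of the primary structure under the applied loading (downward +):
  triangular load, peak 23 at the free end: 11w₀L⁴/(120EI) = 539.7/EI
  point load 111 at a = 3.33: Pa²(3L − a)/(6EI) = 1779/EI
  δ_0 = 2318/EI
Tip deflection under a unit load at B: L³/(3EI) = 21.33/EI.
With EI = 72000 kip·ft²: δ_0 = 0.032199 ft and δ_{BB} = 0.000296 ft/kip.
Compatibility — the spring shortens by R_B/k under the reaction it provides: δ_0 − R_B·δ_{BB} = R_B/k. With 1/k = 1/(1640×12) ft/kip = 0.000051 ft/kip, R_B = δ_0 / (δ_{BB} + 1/k) = 0.032199 / (0.000296 + 0.000051) = 92.76 kip.
Vertical equilibrium: R_A = ΣP − R_B = 157 − 92.76 = 64.24 kip.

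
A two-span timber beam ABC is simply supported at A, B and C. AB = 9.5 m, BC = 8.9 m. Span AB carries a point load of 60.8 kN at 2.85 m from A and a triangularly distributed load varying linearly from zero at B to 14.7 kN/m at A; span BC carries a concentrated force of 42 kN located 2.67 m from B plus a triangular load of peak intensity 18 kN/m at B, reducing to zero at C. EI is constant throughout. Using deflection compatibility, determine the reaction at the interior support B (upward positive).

R_B = 158.9 kN

Insert a hinge at B; M_B is the redundant, and each span becomes simply supported.
Rotations at B on the released spans (each span's end-slope, ×1/EI):
  span AB: point load 60.8 at a = 2.85: Pab(L + a)/(6LEI) = 249.7/EI
  span AB: triangular load, peak 14.7: 7w₀L³/(360EI) = 245.1/EI
  span BC: point load 42 at a = 2.67: Pab(L + b)/(6LEI) = 197.9/EI
  span BC: triangular load, peak 18: w₀L³/(45EI) = 282/EI
  relative rotation θ_0 = (494.7 + 479.9)/EI = 974.7/EI
A unit hogging moment at B produces rotation L₁/(3EI) + L₂/(3EI) = 6.133/EI.
Slope continuity at B: θ_0 = M_B·6.133/EI, so M_B = 974.7/6.133 = 158.9 kN·m (hogging).
Span AB, ΣM about A with M_B applied at B: R_B^{AB}·9.5 = 394.4 + 158.9, so R_B^{AB} = 58.24 kN and R_A = 130.6 − 58.24 = 72.38 kN.
Span BC, ΣM about C: R_B^{BC}·8.9 = 736.9 + 158.9, so R_B^{BC} = 100.7 kN and R_C = 122.1 − 100.7 = 21.44 kN.
R_B = 58.24 + 100.7 = 158.9 kN.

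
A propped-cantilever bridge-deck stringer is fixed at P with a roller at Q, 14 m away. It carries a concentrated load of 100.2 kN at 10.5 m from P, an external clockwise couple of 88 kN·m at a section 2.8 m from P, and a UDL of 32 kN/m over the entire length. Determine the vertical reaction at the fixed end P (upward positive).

R_P = 313.4 kN

Take the reaction at Q as the redundant and release it; the primary structure is a cantilever fixed at P.
Downward deflection at the released point Q due to the loads:
  point load 100.2 at a = 10.5: Pa²(3L − a)/(6EI) = 57997/EI
  clockwise couple 88 at a = 2.8: M₀a(2L − a)/(2EI) = 3105/EI
  UDL 32: wL⁴/(8EI) = 153664/EI
  δ_0 = 214766/EI
Flexibility coefficient — unit upward force at Q: δ_{QQ} = L³/(3EI) = 914.7/EI.
Compatibility at Q: δ_0 − R_Q·δ_{QQ} = 0, so R_Q = 214766/914.7 = 234.8 kN.
Vertical equilibrium: R_P = ΣP − R_Q = 548.2 − 234.8 = 313.4 kN.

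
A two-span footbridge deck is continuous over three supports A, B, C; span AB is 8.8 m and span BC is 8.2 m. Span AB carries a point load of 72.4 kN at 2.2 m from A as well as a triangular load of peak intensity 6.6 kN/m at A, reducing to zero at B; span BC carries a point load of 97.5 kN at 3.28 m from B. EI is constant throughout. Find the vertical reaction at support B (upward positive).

Take M_B as the redundant. Released structure: two simple spans AB and BC with a hinge at B.
End slopes at the hinge B, treating each span as simply supported:
  span AB: point load 72.4 at a = 2.2: Pab(L + a)/(6LEI) = 219/EI
  span AB: triangular load, peak 6.6: 7w₀L³/(360EI) = 87.46/EI
  span BC: point load 97.5 at a = 3.28: Pab(L + b)/(6LEI) = 419.6/EI
  relative rotation θ_0 = (306.5 + 419.6)/EI = 726/EI
A unit hogging moment at B produces rotation L₁/(3EI) + L₂/(3EI) = 5.667/EI.
Compatibility: M_B·(L₁+L₂)/(3EI) = θ_0, giving M_B = 128.1 kN·m (hogging).
Span AB, ΣM about A with M_B applied at B: R_B^{AB}·8.8 = 244.5 + 128.1, so R_B^{AB} = 42.34 kN and R_A = 101.4 − 42.34 = 59.1 kN.
Span BC, ΣM about C: R_B^{BC}·8.2 = 479.7 + 128.1, so R_B^{BC} = 74.13 kN and R_C = 97.5 − 74.13 = 23.37 kN.
R_B = 42.34 + 74.13 = 116.5 kN.

R_B = 116.5 kN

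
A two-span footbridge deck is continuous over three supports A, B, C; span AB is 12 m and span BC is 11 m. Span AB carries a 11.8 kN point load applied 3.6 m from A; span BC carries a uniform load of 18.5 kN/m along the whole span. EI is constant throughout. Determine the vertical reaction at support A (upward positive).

Release continuity at B by inserting a hinge; the redundant is the internal moment M_B. The primary structure is two simply-supported spans AB and BC.
Rotations at B on the released spans (each span's end-slope, ×1/EI):
  span AB: point load 11.8 at a = 3.6: Pab(L + a)/(6LEI) = 77.31/EI
  span BC: UDL 18.5: wL³/(24EI) = 1026/EI
  relative rotation θ_0 = (77.31 + 1026)/EI = 1103/EI
A unit hogging moment at B produces rotation L₁/(3EI) + L₂/(3EI) = 7.667/EI.
Slope continuity at B: θ_0 = M_B·7.667/EI, so M_B = 1103/7.667 = 143.9 kN·m (hogging).
Span AB, ΣM about A with M_B applied at B: R_B^{AB}·12 = 42.48 + 143.9, so R_B^{AB} = 15.53 kN and R_A = 11.8 − 15.53 = -3.732 kN.

R_A = -3.732 kN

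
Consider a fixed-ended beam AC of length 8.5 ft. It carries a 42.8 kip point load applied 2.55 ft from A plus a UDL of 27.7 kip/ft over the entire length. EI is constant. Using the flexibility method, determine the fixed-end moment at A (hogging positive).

Release both end moments; the primary structure is a simply-supported span AC with redundants M_A and M_C.
End rotations of the released simple span under the applied load (×1/EI):
  at A: point load 42.8 at a = 2.55: Pab(L + b)/(6LEI) = 184/EI
  at C: point load 42.8 at a = 2.55: Pab(L + a)/(6LEI) = 140.7/EI
  at A: UDL 27.7: wL³/(24EI) = 708.8/EI
  at C: UDL 27.7: wL³/(24EI) = 708.8/EI
  θ_A0 = 892.8/EI,  θ_C0 = 849.5/EI
Flexibility coefficients: a unit moment at one end gives L/(3EI) there and L/(6EI) at the far end, so f₁₁ = f₂₂ = 2.833/EI and f₁₂ = f₂₁ = 1.417/EI.
Compatibility — zero rotation at each built-in end:
  2.833 M_A + 1.417 M_C = 892.8
  1.417 M_A + 2.833 M_C = 849.5
Solving the pair gives M_A = 220.3 kip·ft and M_C = 189.7 kip·ft (hogging).

M_A = 220.3 kip·ft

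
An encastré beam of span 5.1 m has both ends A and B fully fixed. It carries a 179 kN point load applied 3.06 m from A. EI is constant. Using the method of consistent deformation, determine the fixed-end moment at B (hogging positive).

M_B = 131.5 kN·m

Take the two fixed-end moments M_A, M_B as redundants; the released structure is the simple span AB.
Simple-span end rotations at A and B under the given loads:
  at A: point load 179 at a = 3.06: Pab(L + b)/(6LEI) = 260.7/EI
  at B: point load 179 at a = 3.06: Pab(L + a)/(6LEI) = 298/EI
  θ_A0 = 260.7/EI,  θ_B0 = 298/EI
Flexibility coefficients: a unit moment at one end gives L/(3EI) there and L/(6EI) at the far end, so f₁₁ = f₂₂ = 1.7/EI and f₁₂ = f₂₁ = 0.85/EI.
Compatibility — zero rotation at each built-in end:
  1.7 M_A + 0.85 M_B = 260.7
  0.85 M_A + 1.7 M_B = 298
Solving the pair gives M_A = 87.64 kN·m and M_B = 131.5 kN·m (hogging).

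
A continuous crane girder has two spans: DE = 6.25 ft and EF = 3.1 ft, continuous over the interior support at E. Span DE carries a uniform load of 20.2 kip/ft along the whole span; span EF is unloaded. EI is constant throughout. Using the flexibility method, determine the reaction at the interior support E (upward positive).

R_E = 94.94 kip

Take M_E as the redundant. Released structure: two simple spans DE and EF with a hinge at E.
End slopes at the hinge E, treating each span as simply supported:
  span DE: UDL 20.2: wL³/(24EI) = 205.5/EI
  relative rotation θ_0 = (205.5 + 0)/EI = 205.5/EI
A unit hogging moment at E produces rotation L₁/(3EI) + L₂/(3EI) = 3.117/EI.
Slope continuity at E: θ_0 = M_E·3.117/EI, so M_E = 205.5/3.117 = 65.93 kip·ft (hogging).
Span DE, ΣM about D with M_E applied at E: R_E^{DE}·6.25 = 394.5 + 65.93, so R_E^{DE} = 73.67 kip and R_D = 126.2 − 73.67 = 52.58 kip.
Span EF, ΣM about F: R_E^{EF}·3.1 = 0 + 65.93, so R_E^{EF} = 21.27 kip and R_F = 0 − 21.27 = -21.27 kip.
R_E = 73.67 + 21.27 = 94.94 kip.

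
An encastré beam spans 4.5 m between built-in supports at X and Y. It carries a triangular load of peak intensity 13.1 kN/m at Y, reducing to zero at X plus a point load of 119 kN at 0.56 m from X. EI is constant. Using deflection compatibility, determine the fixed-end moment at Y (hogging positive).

Release both end moments; the primary structure is a simply-supported span XY with redundants M_X and M_Y.
End rotations of the released simple span under the applied load (×1/EI):
  at X: triangular load, peak 13.1: 7w₀L³/(360EI) = 23.21/EI
  at Y: triangular load, peak 13.1: w₀L³/(45EI) = 26.53/EI
  at X: point load 119 at a = 0.56: Pab(L + b)/(6LEI) = 82.07/EI
  at Y: point load 119 at a = 0.56: Pab(L + a)/(6LEI) = 49.21/EI
  θ_X0 = 105.3/EI,  θ_Y0 = 75.73/EI
Flexibility coefficients: a unit moment at one end gives L/(3EI) there and L/(6EI) at the far end, so f₁₁ = f₂₂ = 1.5/EI and f₁₂ = f₂₁ = 0.75/EI.
Compatibility — zero rotation at each built-in end:
  1.5 M_X + 0.75 M_Y = 105.3
  0.75 M_X + 1.5 M_Y = 75.73
Solving the pair gives M_X = 59.93 kN·m and M_Y = 20.52 kN·m (hogging).

M_Y = 20.52 kN·m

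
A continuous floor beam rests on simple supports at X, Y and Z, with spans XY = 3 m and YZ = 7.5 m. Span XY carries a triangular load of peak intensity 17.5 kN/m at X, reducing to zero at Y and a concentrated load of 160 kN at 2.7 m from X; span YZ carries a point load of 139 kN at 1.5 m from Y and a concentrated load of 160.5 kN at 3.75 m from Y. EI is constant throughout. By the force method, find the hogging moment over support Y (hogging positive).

M_Y = 282.8 kN·m

Release continuity at Y by inserting a hinge; the redundant is the internal moment M_Y. The primary structure is two simply-supported spans XY and YZ.
Discontinuity in slope at Y on the released structure — sum the simple-span end rotations:
  span XY: triangular load, peak 17.5: 7w₀L³/(360EI) = 9.188/EI
  span XY: point load 160 at a = 2.7: Pab(L + a)/(6LEI) = 41.04/EI
  span YZ: point load 139 at a = 1.5: Pab(L + b)/(6LEI) = 375.3/EI
  span YZ: point load 160.5 at a = 3.75: Pab(L + b)/(6LEI) = 564.3/EI
  relative rotation θ_0 = (50.23 + 939.6)/EI = 989.8/EI
A unit hogging moment at Y produces rotation L₁/(3EI) + L₂/(3EI) = 3.5/EI.
Slope continuity at Y: θ_0 = M_Y·3.5/EI, so M_Y = 989.8/3.5 = 282.8 kN·m (hogging).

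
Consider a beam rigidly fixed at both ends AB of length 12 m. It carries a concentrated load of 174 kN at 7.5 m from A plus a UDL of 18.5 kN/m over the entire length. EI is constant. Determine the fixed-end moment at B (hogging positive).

Take the two fixed-end moments M_A, M_B as redundants; the released structure is the simple span AB.
Simple-span end rotations at A and B under the given loads:
  at A: point load 174 at a = 7.5: Pab(L + b)/(6LEI) = 1346/EI
  at B: point load 174 at a = 7.5: Pab(L + a)/(6LEI) = 1590/EI
  at A: UDL 18.5: wL³/(24EI) = 1332/EI
  at B: UDL 18.5: wL³/(24EI) = 1332/EI
  θ_A0 = 2678/EI,  θ_B0 = 2922/EI
Flexibility coefficients: a unit moment at one end gives L/(3EI) there and L/(6EI) at the far end, so f₁₁ = f₂₂ = 4/EI and f₁₂ = f₂₁ = 2/EI.
Compatibility — zero rotation at each built-in end:
  4 M_A + 2 M_B = 2678
  2 M_A + 4 M_B = 2922
Solving the pair gives M_A = 405.5 kN·m and M_B = 527.9 kN·m (hogging).

M_B = 527.9 kN·m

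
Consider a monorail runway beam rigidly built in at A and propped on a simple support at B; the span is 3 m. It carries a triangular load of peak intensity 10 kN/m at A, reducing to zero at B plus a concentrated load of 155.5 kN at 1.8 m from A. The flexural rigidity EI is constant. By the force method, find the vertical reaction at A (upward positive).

R_A = 100.3 kN

Take the reaction at B as the redundant and release it; the primary structure is a cantilever fixed at A.
Downward deflection at the released point B due to the loads:
  triangular load, peak 10 at the fixed end: w₀L⁴/(30EI) = 27/EI
  point load 155.5 at a = 1.8: Pa²(3L − a)/(6EI) = 604.6/EI
  δ_0 = 631.6/EI
Tip deflection under a unit load at B: L³/(3EI) = 9/EI.
The prop prevents deflection at B: R_B = δ_0/δ_{BB} = 631.6/9 = 70.18 kN.
Vertical equilibrium: R_A = ΣP − R_B = 170.5 − 70.18 = 100.3 kN.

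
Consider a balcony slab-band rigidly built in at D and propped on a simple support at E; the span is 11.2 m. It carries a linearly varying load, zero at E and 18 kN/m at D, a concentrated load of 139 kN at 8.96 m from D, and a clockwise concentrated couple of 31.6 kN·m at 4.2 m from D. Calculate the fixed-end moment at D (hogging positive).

Remove the prop at E; the released (primary) structure is a cantilever built in at D.
Downward deflection at the released point E due to the loads:
  triangular load, peak 18 at the fixed end: w₀L⁴/(30EI) = 9441/EI
  point load 139 at a = 8.96: Pa²(3L − a)/(6EI) = 45827/EI
  clockwise couple 31.6 at a = 4.2: M₀a(2L − a)/(2EI) = 1208/EI
  δ_0 = 56476/EI
Tip deflection under a unit load at E: L³/(3EI) = 468.3/EI.
The prop prevents deflection at E: R_E = δ_0/δ_{EE} = 56476/468.3 = 120.6 kN.
Moment equilibrium about D: M_D = Σ(load moments about D) − R_E·L = 1653 − 120.6×11.2 = 302.7 kN·m.

M_D = 302.7 kN·m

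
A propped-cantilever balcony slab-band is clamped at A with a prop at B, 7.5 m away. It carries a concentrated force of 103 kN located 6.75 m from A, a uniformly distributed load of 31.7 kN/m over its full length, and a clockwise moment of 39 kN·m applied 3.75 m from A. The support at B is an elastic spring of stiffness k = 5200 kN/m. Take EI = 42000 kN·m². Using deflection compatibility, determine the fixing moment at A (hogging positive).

Remove the prop at B; the released (primary) structure is a cantilever built in at A.
Free-end deflection of the primary structure under the applied loading (downward +):
  point load 103 at a = 6.75: Pa²(3L − a)/(6EI) = 12319/EI
  UDL 31.7: wL⁴/(8EI) = 12538/EI
  clockwise couple 39 at a = 3.75: M₀a(2L − a)/(2EI) = 822.7/EI
  δ_0 = 25679/EI
Tip deflection under a unit load at B: L³/(3EI) = 140.6/EI.
With EI = 42000 kN·m²: δ_0 = 0.61141 m and δ_{BB} = 0.003348 m/kN.
Compatibility — the spring shortens by R_B/k under the reaction it provides: δ_0 − R_B·δ_{BB} = R_B/k. With 1/k = 0.000192 m/kN, R_B = δ_0 / (δ_{BB} + 1/k) = 0.61141 / (0.003348 + 0.000192) = 172.7 kN.
Moment equilibrium about A: M_A = Σ(load moments about A) − R_B·L = 1626 − 172.7×7.5 = 330.6 kN·m.

M_A = 330.6 kN·m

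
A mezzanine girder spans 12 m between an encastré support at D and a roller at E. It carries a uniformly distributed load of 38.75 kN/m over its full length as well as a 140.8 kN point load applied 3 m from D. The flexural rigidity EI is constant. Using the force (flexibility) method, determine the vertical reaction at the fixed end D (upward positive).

Remove the prop at E; the released (primary) structure is a cantilever built in at D.
Deflection at E on the released cantilever, summing each load's contribution:
  UDL 38.75: wL⁴/(8EI) = 100440/EI
  point load 140.8 at a = 3: Pa²(3L − a)/(6EI) = 6970/EI
  δ_0 = 107410/EI
Flexibility coefficient — unit upward force at E: δ_{EE} = L³/(3EI) = 576/EI.
The prop prevents deflection at E: R_E = δ_0/δ_{EE} = 107410/576 = 186.5 kN.
Vertical equilibrium: R_D = ΣP − R_E = 605.8 − 186.5 = 419.3 kN.

R_D = 419.3 kN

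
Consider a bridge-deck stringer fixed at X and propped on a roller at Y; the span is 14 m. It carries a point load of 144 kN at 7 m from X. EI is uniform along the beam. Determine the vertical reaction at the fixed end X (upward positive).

Release the roller at Y. Primary structure: cantilever fixed at X.
Downward deflection at the released point Y due to the loads:
  point load 144 at a = 7: Pa²(3L − a)/(6EI) = 41160/EI
Flexibility coefficient — unit upward force at Y: δ_{YY} = L³/(3EI) = 914.7/EI.
Compatibility at Y: δ_0 − R_Y·δ_{YY} = 0, so R_Y = 41160/914.7 = 45 kN.
Vertical equilibrium: R_X = ΣP − R_Y = 144 − 45 = 99 kN.

R_X = 99 kN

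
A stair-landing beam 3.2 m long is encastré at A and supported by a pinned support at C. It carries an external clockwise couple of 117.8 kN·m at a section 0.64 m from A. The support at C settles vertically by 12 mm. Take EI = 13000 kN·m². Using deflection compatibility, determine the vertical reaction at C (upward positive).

R_C = 5.597 kN

Remove the prop at C; the released (primary) structure is a cantilever built in at A.
Primary-structure tip deflection at C by superposition:
  clockwise couple 117.8 at a = 0.64: M₀a(2L − a)/(2EI) = 217.1/EI
Flexibility coefficient — unit upward force at C: δ_{CC} = L³/(3EI) = 10.92/EI.
With EI = 13000 kN·m²: δ_0 = 0.016702 m and δ_{CC} = 0.00084 m/kN.
Compatibility — the beam at C must follow the support down by 0.012 m: δ_0 − R_C·δ_{CC} = 0.012, so R_C = (0.016702 − 0.012)/0.00084 = 5.597 kN.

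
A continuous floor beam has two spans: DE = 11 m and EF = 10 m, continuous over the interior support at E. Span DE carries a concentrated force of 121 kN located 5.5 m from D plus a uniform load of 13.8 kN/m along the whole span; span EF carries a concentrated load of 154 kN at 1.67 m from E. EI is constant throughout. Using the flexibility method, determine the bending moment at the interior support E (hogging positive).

Insert a hinge at E; M_E is the redundant, and each span becomes simply supported.
Discontinuity in slope at E on the released structure — sum the simple-span end rotations:
  span DE: point load 121 at a = 5.5: Pab(L + a)/(6LEI) = 915.1/EI
  span DE: UDL 13.8: wL³/(24EI) = 765.3/EI
  span EF: point load 154 at a = 1.67: Pab(L + b)/(6LEI) = 654.5/EI
  relative rotation θ_0 = (1680 + 654.5)/EI = 2335/EI
A unit hogging moment at E produces rotation L₁/(3EI) + L₂/(3EI) = 7/EI.
Slope continuity at E: θ_0 = M_E·7/EI, so M_E = 2335/7 = 333.6 kN·m (hogging).

M_E = 333.6 kN·m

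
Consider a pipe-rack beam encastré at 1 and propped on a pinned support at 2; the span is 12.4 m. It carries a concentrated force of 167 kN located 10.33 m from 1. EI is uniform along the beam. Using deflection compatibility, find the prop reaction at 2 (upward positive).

Remove the prop at 2; the released (primary) structure is a cantilever built in at 1.
Primary-structure tip deflection at 2 by superposition:
  point load 167 at a = 10.33: Pa²(3L − a)/(6EI) = 79806/EI
Flexibility coefficient — unit upward force at 2: δ_{22} = L³/(3EI) = 635.5/EI.
The prop prevents deflection at 2: R_2 = δ_0/δ_{22} = 79806/635.5 = 125.6 kN.

R_2 = 125.6 kN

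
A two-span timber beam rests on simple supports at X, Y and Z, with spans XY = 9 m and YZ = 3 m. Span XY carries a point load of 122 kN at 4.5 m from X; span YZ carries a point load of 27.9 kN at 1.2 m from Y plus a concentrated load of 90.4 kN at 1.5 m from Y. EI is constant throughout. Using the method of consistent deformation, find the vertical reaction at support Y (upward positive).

Release continuity at Y by inserting a hinge; the redundant is the internal moment M_Y. The primary structure is two simply-supported spans XY and YZ.
Discontinuity in slope at Y on the released structure — sum the simple-span end rotations:
  span XY: point load 122 at a = 4.5: Pab(L + a)/(6LEI) = 617.6/EI
  span YZ: point load 27.9 at a = 1.2: Pab(L + b)/(6LEI) = 16.07/EI
  span YZ: point load 90.4 at a = 1.5: Pab(L + b)/(6LEI) = 50.85/EI
  relative rotation θ_0 = (617.6 + 66.92)/EI = 684.5/EI
A unit hogging moment at Y produces rotation L₁/(3EI) + L₂/(3EI) = 4/EI.
Slope continuity at Y: θ_0 = M_Y·4/EI, so M_Y = 684.5/4 = 171.1 kN·m (hogging).
Span XY, ΣM about X with M_Y applied at Y: R_Y^{XY}·9 = 549 + 171.1, so R_Y^{XY} = 80.02 kN and R_X = 122 − 80.02 = 41.98 kN.
Span YZ, ΣM about Z: R_Y^{YZ}·3 = 185.8 + 171.1, so R_Y^{YZ} = 119 kN and R_Z = 118.3 − 119 = -0.6855 kN.
R_Y = 80.02 + 119 = 199 kN.

R_Y = 199 kN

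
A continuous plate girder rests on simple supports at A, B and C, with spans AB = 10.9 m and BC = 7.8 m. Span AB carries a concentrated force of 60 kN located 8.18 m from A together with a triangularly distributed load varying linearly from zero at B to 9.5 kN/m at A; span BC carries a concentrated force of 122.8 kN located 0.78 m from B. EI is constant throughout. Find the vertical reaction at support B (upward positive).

Take M_B as the redundant. Released structure: two simple spans AB and BC with a hinge at B.
Discontinuity in slope at B on the released structure — sum the simple-span end rotations:
  span AB: point load 60 at a = 8.18: Pab(L + a)/(6LEI) = 389.5/EI
  span AB: triangular load, peak 9.5: 7w₀L³/(360EI) = 239.2/EI
  span BC: point load 122.8 at a = 0.78: Pab(L + b)/(6LEI) = 212.9/EI
  relative rotation θ_0 = (628.7 + 212.9)/EI = 841.6/EI
A unit hogging moment at B produces rotation L₁/(3EI) + L₂/(3EI) = 6.233/EI.
Compatibility: M_B·(L₁+L₂)/(3EI) = θ_0, giving M_B = 135 kN·m (hogging).
Span AB, ΣM about A with M_B applied at B: R_B^{AB}·10.9 = 678.9 + 135, so R_B^{AB} = 74.67 kN and R_A = 111.8 − 74.67 = 37.1 kN.
Span BC, ΣM about C: R_B^{BC}·7.8 = 862.1 + 135, so R_B^{BC} = 127.8 kN and R_C = 122.8 − 127.8 = -5.03 kN.
R_B = 74.67 + 127.8 = 202.5 kN.

R_B = 202.5 kN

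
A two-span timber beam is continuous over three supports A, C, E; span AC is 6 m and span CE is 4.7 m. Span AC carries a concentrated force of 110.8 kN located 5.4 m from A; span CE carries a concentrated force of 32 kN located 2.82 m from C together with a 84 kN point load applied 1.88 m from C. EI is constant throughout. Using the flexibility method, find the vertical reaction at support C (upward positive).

Insert a hinge at C; M_C is the redundant, and each span becomes simply supported.
End slopes at the hinge C, treating each span as simply supported:
  span AC: point load 110.8 at a = 5.4: Pab(L + a)/(6LEI) = 113.7/EI
  span CE: point load 32 at a = 2.82: Pab(L + b)/(6LEI) = 39.59/EI
  span CE: point load 84 at a = 1.88: Pab(L + b)/(6LEI) = 118.8/EI
  relative rotation θ_0 = (113.7 + 158.3)/EI = 272/EI
A unit hogging moment at C produces rotation L₁/(3EI) + L₂/(3EI) = 3.567/EI.
Compatibility: M_C·(L₁+L₂)/(3EI) = θ_0, giving M_C = 76.27 kN·m (hogging).
Span AC, ΣM about A with M_C applied at C: R_C^{AC}·6 = 598.3 + 76.27, so R_C^{AC} = 112.4 kN and R_A = 110.8 − 112.4 = -1.631 kN.
Span CE, ΣM about E: R_C^{CE}·4.7 = 297 + 76.27, so R_C^{CE} = 79.43 kN and R_E = 116 − 79.43 = 36.57 kN.
R_C = 112.4 + 79.43 = 191.9 kN.

R_C = 191.9 kN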